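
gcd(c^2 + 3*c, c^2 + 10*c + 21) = c + 3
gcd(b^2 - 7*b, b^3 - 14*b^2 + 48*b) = b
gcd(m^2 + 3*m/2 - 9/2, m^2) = 1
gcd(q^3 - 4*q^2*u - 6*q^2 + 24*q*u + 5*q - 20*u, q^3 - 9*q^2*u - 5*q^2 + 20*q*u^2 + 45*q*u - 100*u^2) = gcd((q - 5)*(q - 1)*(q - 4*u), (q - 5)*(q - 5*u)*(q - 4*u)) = q^2 - 4*q*u - 5*q + 20*u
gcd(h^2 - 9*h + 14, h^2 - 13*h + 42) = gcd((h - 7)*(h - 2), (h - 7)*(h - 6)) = h - 7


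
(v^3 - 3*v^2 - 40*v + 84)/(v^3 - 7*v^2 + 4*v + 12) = (v^2 - v - 42)/(v^2 - 5*v - 6)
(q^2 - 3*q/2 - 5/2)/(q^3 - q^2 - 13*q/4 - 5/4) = 2/(2*q + 1)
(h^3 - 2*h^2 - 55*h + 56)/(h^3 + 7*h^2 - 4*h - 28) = (h^2 - 9*h + 8)/(h^2 - 4)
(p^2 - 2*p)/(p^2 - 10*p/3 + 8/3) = 3*p/(3*p - 4)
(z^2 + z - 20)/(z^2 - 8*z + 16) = (z + 5)/(z - 4)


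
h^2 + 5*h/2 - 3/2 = (h - 1/2)*(h + 3)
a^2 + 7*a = a*(a + 7)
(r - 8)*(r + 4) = r^2 - 4*r - 32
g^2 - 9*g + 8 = (g - 8)*(g - 1)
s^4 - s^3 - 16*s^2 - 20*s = s*(s - 5)*(s + 2)^2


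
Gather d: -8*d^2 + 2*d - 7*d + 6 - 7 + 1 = -8*d^2 - 5*d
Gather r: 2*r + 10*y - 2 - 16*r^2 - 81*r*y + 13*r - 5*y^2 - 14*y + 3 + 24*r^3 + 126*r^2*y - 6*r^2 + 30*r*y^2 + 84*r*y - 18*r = 24*r^3 + r^2*(126*y - 22) + r*(30*y^2 + 3*y - 3) - 5*y^2 - 4*y + 1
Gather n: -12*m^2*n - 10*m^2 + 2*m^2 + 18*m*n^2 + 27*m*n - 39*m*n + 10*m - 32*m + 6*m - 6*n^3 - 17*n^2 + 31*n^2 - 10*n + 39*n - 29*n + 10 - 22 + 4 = -8*m^2 - 16*m - 6*n^3 + n^2*(18*m + 14) + n*(-12*m^2 - 12*m) - 8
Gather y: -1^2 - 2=-3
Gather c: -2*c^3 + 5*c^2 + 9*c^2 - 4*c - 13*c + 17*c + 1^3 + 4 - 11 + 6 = -2*c^3 + 14*c^2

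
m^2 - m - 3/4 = (m - 3/2)*(m + 1/2)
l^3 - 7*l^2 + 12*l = l*(l - 4)*(l - 3)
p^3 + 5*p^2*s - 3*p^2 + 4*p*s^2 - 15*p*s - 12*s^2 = (p - 3)*(p + s)*(p + 4*s)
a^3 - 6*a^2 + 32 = (a - 4)^2*(a + 2)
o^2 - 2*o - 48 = (o - 8)*(o + 6)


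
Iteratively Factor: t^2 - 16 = (t - 4)*(t + 4)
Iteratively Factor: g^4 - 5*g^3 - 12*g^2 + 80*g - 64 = (g - 4)*(g^3 - g^2 - 16*g + 16) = (g - 4)^2*(g^2 + 3*g - 4) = (g - 4)^2*(g + 4)*(g - 1)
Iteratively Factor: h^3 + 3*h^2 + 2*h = (h + 2)*(h^2 + h) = h*(h + 2)*(h + 1)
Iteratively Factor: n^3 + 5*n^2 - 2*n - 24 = (n + 3)*(n^2 + 2*n - 8) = (n - 2)*(n + 3)*(n + 4)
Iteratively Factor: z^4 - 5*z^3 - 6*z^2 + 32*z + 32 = (z - 4)*(z^3 - z^2 - 10*z - 8) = (z - 4)*(z + 1)*(z^2 - 2*z - 8) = (z - 4)*(z + 1)*(z + 2)*(z - 4)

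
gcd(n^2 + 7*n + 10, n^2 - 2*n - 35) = n + 5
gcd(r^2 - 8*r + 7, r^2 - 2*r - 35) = r - 7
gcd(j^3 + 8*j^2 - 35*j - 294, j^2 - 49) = j + 7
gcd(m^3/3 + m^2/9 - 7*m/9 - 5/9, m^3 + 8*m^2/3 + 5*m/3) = m + 1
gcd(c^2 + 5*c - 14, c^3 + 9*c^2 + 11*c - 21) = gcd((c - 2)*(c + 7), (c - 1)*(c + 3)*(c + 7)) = c + 7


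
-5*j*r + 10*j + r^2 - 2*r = (-5*j + r)*(r - 2)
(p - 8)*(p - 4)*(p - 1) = p^3 - 13*p^2 + 44*p - 32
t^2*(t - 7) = t^3 - 7*t^2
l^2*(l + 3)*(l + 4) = l^4 + 7*l^3 + 12*l^2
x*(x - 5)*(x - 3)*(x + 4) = x^4 - 4*x^3 - 17*x^2 + 60*x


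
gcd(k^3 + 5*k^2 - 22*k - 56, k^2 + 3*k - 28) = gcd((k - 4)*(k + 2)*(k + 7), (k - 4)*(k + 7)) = k^2 + 3*k - 28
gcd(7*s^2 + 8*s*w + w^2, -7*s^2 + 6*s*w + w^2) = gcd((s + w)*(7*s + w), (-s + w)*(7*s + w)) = 7*s + w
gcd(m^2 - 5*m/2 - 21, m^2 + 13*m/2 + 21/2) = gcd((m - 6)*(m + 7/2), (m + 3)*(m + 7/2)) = m + 7/2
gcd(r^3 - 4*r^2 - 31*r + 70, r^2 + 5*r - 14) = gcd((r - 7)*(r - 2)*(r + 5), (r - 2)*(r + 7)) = r - 2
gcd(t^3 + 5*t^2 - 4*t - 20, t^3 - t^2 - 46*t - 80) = t^2 + 7*t + 10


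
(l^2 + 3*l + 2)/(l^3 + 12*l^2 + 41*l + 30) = (l + 2)/(l^2 + 11*l + 30)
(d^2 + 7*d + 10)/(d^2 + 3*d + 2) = (d + 5)/(d + 1)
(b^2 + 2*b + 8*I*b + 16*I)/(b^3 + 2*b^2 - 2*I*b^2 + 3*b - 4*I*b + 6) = (b + 8*I)/(b^2 - 2*I*b + 3)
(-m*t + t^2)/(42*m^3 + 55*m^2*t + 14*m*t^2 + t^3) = t*(-m + t)/(42*m^3 + 55*m^2*t + 14*m*t^2 + t^3)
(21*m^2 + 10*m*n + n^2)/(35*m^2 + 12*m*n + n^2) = (3*m + n)/(5*m + n)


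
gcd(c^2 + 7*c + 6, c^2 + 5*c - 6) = c + 6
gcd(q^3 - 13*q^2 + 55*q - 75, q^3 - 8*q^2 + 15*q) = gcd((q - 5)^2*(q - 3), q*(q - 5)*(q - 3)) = q^2 - 8*q + 15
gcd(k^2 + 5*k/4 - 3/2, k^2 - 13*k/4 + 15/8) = k - 3/4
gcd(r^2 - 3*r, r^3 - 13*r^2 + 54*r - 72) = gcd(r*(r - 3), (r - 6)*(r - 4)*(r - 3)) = r - 3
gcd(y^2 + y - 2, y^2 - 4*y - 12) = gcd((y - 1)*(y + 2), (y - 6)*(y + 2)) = y + 2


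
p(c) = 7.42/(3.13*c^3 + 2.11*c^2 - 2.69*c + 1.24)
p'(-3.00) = -0.16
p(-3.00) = -0.13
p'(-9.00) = -0.00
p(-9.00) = -0.00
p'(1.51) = -1.14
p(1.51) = 0.58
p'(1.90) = -0.46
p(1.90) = 0.29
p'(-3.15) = -0.13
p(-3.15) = -0.11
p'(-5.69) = -0.01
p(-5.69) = -0.02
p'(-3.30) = -0.10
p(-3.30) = -0.09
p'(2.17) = -0.27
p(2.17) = 0.20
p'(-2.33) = -0.67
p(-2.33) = -0.36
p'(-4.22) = -0.03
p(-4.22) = -0.04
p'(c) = 7.42*(-9.39*c^2 - 4.22*c + 2.69)/(3.13*c^3 + 2.11*c^2 - 2.69*c + 1.24)^2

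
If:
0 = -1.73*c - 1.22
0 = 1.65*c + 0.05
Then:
No Solution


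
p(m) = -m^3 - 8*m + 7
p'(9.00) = -251.00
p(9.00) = -794.00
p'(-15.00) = -683.00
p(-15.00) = 3502.00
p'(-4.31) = -63.73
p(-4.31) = 121.54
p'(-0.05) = -8.01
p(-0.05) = 7.40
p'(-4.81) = -77.41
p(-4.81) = 156.76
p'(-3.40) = -42.68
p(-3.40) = 73.50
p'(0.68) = -9.39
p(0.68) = 1.25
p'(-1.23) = -12.54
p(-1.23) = 18.70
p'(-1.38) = -13.71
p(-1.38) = 20.67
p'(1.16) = -12.04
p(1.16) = -3.84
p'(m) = -3*m^2 - 8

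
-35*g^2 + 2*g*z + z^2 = (-5*g + z)*(7*g + z)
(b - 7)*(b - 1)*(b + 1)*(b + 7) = b^4 - 50*b^2 + 49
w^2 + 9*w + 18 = (w + 3)*(w + 6)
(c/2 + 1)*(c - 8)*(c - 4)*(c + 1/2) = c^4/2 - 19*c^3/4 + 3*c^2/2 + 34*c + 16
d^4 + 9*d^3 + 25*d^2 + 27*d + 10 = (d + 1)^2*(d + 2)*(d + 5)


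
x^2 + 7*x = x*(x + 7)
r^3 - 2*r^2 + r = r*(r - 1)^2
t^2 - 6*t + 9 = (t - 3)^2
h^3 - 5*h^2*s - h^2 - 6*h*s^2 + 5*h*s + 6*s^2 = (h - 1)*(h - 6*s)*(h + s)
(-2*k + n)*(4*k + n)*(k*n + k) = -8*k^3*n - 8*k^3 + 2*k^2*n^2 + 2*k^2*n + k*n^3 + k*n^2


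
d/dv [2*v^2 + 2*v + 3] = 4*v + 2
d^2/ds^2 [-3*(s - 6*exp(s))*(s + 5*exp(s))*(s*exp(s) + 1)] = -3*s^3*exp(s) + 12*s^2*exp(2*s) - 18*s^2*exp(s) + 810*s*exp(3*s) + 24*s*exp(2*s) - 15*s*exp(s) + 540*exp(3*s) + 366*exp(2*s) + 6*exp(s) - 6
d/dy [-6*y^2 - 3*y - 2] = -12*y - 3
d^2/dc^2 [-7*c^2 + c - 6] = -14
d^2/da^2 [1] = 0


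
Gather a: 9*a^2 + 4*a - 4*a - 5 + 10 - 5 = 9*a^2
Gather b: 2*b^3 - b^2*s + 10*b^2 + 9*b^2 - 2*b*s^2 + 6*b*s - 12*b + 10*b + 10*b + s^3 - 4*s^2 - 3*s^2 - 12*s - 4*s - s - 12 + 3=2*b^3 + b^2*(19 - s) + b*(-2*s^2 + 6*s + 8) + s^3 - 7*s^2 - 17*s - 9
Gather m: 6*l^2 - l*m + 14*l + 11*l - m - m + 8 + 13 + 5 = 6*l^2 + 25*l + m*(-l - 2) + 26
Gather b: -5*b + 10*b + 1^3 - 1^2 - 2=5*b - 2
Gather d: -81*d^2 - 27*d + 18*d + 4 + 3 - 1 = -81*d^2 - 9*d + 6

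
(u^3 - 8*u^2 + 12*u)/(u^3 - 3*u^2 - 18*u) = (u - 2)/(u + 3)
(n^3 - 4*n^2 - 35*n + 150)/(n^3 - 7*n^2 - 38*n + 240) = (n - 5)/(n - 8)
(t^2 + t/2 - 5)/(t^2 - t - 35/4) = 2*(t - 2)/(2*t - 7)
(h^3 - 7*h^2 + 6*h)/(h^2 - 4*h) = (h^2 - 7*h + 6)/(h - 4)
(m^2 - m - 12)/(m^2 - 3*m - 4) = (m + 3)/(m + 1)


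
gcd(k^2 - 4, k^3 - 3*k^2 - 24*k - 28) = k + 2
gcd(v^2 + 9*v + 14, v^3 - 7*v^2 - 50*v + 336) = v + 7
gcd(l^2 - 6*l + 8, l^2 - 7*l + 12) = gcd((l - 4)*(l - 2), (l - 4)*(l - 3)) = l - 4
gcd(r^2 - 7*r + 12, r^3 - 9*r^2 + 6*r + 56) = r - 4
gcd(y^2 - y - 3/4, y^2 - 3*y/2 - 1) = y + 1/2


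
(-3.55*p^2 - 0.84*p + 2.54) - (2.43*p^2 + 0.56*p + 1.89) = -5.98*p^2 - 1.4*p + 0.65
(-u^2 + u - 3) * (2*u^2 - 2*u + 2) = -2*u^4 + 4*u^3 - 10*u^2 + 8*u - 6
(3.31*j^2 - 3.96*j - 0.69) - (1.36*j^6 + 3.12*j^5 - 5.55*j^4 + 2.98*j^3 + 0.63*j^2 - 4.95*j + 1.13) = -1.36*j^6 - 3.12*j^5 + 5.55*j^4 - 2.98*j^3 + 2.68*j^2 + 0.99*j - 1.82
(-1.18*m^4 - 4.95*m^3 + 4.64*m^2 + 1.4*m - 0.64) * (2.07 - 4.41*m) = 5.2038*m^5 + 19.3869*m^4 - 30.7089*m^3 + 3.4308*m^2 + 5.7204*m - 1.3248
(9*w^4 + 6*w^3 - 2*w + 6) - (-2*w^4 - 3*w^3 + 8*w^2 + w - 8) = 11*w^4 + 9*w^3 - 8*w^2 - 3*w + 14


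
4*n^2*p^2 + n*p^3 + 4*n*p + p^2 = p*(4*n + p)*(n*p + 1)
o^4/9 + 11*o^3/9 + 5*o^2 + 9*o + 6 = (o/3 + 1)^2*(o + 2)*(o + 3)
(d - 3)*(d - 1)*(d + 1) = d^3 - 3*d^2 - d + 3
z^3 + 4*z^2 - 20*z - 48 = (z - 4)*(z + 2)*(z + 6)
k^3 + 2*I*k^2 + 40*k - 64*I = (k - 4*I)*(k - 2*I)*(k + 8*I)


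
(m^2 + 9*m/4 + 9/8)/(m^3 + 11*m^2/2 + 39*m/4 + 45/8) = (4*m + 3)/(4*m^2 + 16*m + 15)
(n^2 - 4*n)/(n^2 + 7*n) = (n - 4)/(n + 7)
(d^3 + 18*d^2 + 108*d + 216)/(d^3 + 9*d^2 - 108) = (d + 6)/(d - 3)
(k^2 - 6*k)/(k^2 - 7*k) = (k - 6)/(k - 7)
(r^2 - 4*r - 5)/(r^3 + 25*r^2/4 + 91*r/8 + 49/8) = 8*(r - 5)/(8*r^2 + 42*r + 49)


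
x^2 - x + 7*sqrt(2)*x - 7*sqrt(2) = (x - 1)*(x + 7*sqrt(2))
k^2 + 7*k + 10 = (k + 2)*(k + 5)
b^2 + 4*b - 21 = (b - 3)*(b + 7)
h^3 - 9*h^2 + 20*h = h*(h - 5)*(h - 4)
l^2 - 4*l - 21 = (l - 7)*(l + 3)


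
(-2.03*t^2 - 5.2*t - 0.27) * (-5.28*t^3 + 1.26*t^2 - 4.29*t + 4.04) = 10.7184*t^5 + 24.8982*t^4 + 3.5823*t^3 + 13.7666*t^2 - 19.8497*t - 1.0908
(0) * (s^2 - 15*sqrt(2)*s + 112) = 0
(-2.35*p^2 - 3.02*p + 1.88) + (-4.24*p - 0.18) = -2.35*p^2 - 7.26*p + 1.7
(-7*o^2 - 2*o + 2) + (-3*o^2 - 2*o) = -10*o^2 - 4*o + 2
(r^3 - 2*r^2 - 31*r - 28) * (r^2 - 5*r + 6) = r^5 - 7*r^4 - 15*r^3 + 115*r^2 - 46*r - 168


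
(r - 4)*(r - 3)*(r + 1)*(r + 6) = r^4 - 31*r^2 + 42*r + 72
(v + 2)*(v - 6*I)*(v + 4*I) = v^3 + 2*v^2 - 2*I*v^2 + 24*v - 4*I*v + 48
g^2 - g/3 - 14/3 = (g - 7/3)*(g + 2)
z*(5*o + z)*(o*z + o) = 5*o^2*z^2 + 5*o^2*z + o*z^3 + o*z^2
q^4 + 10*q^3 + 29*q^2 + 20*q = q*(q + 1)*(q + 4)*(q + 5)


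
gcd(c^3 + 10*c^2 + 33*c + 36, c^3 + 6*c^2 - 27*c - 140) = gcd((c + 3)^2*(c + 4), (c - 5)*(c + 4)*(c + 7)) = c + 4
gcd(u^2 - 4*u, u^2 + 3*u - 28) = u - 4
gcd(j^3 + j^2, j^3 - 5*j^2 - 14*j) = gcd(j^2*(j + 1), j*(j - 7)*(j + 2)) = j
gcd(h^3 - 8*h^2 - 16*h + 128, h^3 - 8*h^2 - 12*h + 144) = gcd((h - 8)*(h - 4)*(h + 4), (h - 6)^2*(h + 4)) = h + 4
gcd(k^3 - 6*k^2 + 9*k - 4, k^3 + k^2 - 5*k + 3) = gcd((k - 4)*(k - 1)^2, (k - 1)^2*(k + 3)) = k^2 - 2*k + 1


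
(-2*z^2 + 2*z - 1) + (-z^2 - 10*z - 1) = -3*z^2 - 8*z - 2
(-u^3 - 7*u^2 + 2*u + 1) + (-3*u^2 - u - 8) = -u^3 - 10*u^2 + u - 7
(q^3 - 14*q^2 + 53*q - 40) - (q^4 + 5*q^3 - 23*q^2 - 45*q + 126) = -q^4 - 4*q^3 + 9*q^2 + 98*q - 166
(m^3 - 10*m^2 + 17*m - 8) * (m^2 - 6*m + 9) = m^5 - 16*m^4 + 86*m^3 - 200*m^2 + 201*m - 72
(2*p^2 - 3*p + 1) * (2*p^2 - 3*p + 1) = 4*p^4 - 12*p^3 + 13*p^2 - 6*p + 1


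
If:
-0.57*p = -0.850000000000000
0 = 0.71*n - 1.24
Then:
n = 1.75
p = 1.49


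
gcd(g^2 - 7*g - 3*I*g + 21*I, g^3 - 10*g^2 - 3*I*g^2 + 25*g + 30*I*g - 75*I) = g - 3*I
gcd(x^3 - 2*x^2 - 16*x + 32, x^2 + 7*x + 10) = 1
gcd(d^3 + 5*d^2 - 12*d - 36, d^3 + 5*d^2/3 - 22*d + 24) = d^2 + 3*d - 18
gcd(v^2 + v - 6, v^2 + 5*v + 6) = v + 3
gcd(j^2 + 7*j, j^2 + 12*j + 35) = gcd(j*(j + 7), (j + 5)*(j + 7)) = j + 7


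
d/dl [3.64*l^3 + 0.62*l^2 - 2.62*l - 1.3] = 10.92*l^2 + 1.24*l - 2.62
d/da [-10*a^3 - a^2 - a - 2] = -30*a^2 - 2*a - 1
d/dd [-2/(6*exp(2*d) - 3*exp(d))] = 2*(4*exp(d) - 1)*exp(-d)/(3*(2*exp(d) - 1)^2)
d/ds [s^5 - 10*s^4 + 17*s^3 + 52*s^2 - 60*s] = 5*s^4 - 40*s^3 + 51*s^2 + 104*s - 60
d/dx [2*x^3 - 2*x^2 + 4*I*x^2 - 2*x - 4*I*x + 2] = 6*x^2 + x*(-4 + 8*I) - 2 - 4*I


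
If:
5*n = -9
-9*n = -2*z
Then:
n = -9/5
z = -81/10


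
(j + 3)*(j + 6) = j^2 + 9*j + 18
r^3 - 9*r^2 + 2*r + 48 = (r - 8)*(r - 3)*(r + 2)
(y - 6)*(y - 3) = y^2 - 9*y + 18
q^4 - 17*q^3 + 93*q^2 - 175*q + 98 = (q - 7)^2*(q - 2)*(q - 1)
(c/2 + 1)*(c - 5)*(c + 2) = c^3/2 - c^2/2 - 8*c - 10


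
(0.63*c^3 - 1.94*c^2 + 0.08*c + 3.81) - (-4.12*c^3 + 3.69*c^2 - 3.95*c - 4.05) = 4.75*c^3 - 5.63*c^2 + 4.03*c + 7.86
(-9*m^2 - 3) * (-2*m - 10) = 18*m^3 + 90*m^2 + 6*m + 30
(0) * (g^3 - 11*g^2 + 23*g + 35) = 0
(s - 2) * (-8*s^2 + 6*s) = -8*s^3 + 22*s^2 - 12*s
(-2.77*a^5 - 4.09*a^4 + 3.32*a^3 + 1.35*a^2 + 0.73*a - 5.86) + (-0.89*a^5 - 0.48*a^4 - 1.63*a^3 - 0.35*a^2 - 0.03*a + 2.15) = -3.66*a^5 - 4.57*a^4 + 1.69*a^3 + 1.0*a^2 + 0.7*a - 3.71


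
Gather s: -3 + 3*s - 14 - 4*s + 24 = 7 - s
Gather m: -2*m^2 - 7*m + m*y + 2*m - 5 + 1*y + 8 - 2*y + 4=-2*m^2 + m*(y - 5) - y + 7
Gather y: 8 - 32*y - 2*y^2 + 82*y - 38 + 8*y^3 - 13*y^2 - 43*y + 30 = 8*y^3 - 15*y^2 + 7*y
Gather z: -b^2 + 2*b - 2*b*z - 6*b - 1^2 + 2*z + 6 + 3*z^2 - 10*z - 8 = -b^2 - 4*b + 3*z^2 + z*(-2*b - 8) - 3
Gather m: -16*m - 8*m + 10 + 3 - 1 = 12 - 24*m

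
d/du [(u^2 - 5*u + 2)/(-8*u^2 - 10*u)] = (-25*u^2 + 16*u + 10)/(2*u^2*(16*u^2 + 40*u + 25))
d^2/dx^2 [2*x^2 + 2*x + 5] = 4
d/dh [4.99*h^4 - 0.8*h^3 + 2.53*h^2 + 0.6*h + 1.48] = 19.96*h^3 - 2.4*h^2 + 5.06*h + 0.6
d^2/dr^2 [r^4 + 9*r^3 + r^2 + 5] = 12*r^2 + 54*r + 2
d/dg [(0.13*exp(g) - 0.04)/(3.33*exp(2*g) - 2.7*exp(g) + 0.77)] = (-0.4329*exp(2*g) + 0.2664*exp(g) - 0.0079)*exp(g)/(11.0889*exp(4*g) - 17.982*exp(3*g) + 12.4182*exp(2*g) - 4.158*exp(g) + 0.5929)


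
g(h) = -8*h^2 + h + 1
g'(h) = 1 - 16*h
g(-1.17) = -11.12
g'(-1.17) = 19.72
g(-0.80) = -4.92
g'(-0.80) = 13.80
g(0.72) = -2.43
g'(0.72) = -10.52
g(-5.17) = -218.00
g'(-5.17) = 83.72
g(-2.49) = -51.09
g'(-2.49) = 40.84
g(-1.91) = -30.09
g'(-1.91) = 31.56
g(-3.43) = -96.55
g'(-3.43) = 55.88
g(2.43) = -43.81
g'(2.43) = -37.88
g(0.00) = 1.00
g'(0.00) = 1.00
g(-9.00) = -656.00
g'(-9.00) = 145.00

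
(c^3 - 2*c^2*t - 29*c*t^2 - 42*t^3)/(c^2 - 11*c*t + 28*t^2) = (-c^2 - 5*c*t - 6*t^2)/(-c + 4*t)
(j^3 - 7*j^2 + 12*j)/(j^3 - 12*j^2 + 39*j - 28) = j*(j - 3)/(j^2 - 8*j + 7)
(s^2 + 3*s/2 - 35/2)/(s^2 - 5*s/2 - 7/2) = (s + 5)/(s + 1)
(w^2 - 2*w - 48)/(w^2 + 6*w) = (w - 8)/w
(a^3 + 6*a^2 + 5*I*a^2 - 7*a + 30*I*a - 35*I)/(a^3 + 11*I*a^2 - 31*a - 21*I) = (a^3 + a^2*(6 + 5*I) + a*(-7 + 30*I) - 35*I)/(a^3 + 11*I*a^2 - 31*a - 21*I)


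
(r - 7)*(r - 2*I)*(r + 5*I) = r^3 - 7*r^2 + 3*I*r^2 + 10*r - 21*I*r - 70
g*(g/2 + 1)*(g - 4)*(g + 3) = g^4/2 + g^3/2 - 7*g^2 - 12*g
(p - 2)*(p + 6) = p^2 + 4*p - 12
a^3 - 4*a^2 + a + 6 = (a - 3)*(a - 2)*(a + 1)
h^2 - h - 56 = (h - 8)*(h + 7)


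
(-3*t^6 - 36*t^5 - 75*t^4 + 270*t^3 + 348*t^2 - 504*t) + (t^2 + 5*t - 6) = -3*t^6 - 36*t^5 - 75*t^4 + 270*t^3 + 349*t^2 - 499*t - 6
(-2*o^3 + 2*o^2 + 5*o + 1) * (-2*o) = 4*o^4 - 4*o^3 - 10*o^2 - 2*o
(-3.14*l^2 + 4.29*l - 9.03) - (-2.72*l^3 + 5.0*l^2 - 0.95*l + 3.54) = 2.72*l^3 - 8.14*l^2 + 5.24*l - 12.57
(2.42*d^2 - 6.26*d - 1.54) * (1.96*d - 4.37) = 4.7432*d^3 - 22.845*d^2 + 24.3378*d + 6.7298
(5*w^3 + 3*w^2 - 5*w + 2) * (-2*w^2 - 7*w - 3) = -10*w^5 - 41*w^4 - 26*w^3 + 22*w^2 + w - 6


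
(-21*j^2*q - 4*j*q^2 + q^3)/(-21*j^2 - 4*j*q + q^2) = q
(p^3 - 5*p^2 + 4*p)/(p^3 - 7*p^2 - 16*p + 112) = p*(p - 1)/(p^2 - 3*p - 28)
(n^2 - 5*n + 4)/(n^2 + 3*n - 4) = (n - 4)/(n + 4)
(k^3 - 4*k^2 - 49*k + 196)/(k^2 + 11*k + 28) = (k^2 - 11*k + 28)/(k + 4)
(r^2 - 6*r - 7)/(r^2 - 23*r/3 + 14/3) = 3*(r + 1)/(3*r - 2)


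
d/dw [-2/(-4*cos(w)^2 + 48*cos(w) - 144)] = sin(w)/(cos(w) - 6)^3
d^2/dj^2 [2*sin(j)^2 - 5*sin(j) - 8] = 5*sin(j) + 4*cos(2*j)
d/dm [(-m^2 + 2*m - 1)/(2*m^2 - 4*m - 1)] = 6*(m - 1)/(-2*m^2 + 4*m + 1)^2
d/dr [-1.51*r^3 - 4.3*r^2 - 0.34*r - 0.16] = -4.53*r^2 - 8.6*r - 0.34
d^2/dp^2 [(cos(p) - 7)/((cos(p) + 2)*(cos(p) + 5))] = (35*(1 - cos(p)^2)^2 - cos(p)^5 + 209*cos(p)^3 + 161*cos(p)^2 - 944*cos(p) - 721)/((cos(p) + 2)^3*(cos(p) + 5)^3)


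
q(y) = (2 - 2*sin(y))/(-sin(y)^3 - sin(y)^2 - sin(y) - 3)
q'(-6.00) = 0.79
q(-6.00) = -0.43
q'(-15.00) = -1.00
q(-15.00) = -1.32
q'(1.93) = -0.13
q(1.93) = -0.02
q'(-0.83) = 1.03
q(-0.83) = -1.45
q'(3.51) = -0.91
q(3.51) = -1.00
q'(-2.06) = -1.00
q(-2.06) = -1.70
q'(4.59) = -0.36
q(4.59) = -1.98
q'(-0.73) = 1.00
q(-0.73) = -1.34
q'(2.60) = -0.59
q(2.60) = -0.25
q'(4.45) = -0.70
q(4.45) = -1.90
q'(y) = (2 - 2*sin(y))*(3*sin(y)^2*cos(y) + 2*sin(y)*cos(y) + cos(y))/(-sin(y)^3 - sin(y)^2 - sin(y) - 3)^2 - 2*cos(y)/(-sin(y)^3 - sin(y)^2 - sin(y) - 3)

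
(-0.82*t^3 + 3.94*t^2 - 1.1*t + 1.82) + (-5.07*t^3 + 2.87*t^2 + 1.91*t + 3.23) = -5.89*t^3 + 6.81*t^2 + 0.81*t + 5.05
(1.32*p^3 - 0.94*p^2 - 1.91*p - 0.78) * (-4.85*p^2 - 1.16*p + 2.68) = -6.402*p^5 + 3.0278*p^4 + 13.8915*p^3 + 3.4794*p^2 - 4.214*p - 2.0904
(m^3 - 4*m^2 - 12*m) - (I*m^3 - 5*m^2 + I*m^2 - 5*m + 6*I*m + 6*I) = m^3 - I*m^3 + m^2 - I*m^2 - 7*m - 6*I*m - 6*I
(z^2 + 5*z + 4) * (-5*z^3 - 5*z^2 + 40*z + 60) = -5*z^5 - 30*z^4 - 5*z^3 + 240*z^2 + 460*z + 240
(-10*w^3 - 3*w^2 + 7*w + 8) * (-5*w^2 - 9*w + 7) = 50*w^5 + 105*w^4 - 78*w^3 - 124*w^2 - 23*w + 56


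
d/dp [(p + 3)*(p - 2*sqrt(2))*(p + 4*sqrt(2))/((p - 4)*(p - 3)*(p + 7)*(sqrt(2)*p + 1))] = (-sqrt(2)*p^6 - 6*sqrt(2)*p^5 - 8*p^5 - 39*p^4 + 9*sqrt(2)*p^4 - 42*p^3 + 348*sqrt(2)*p^3 - 414*sqrt(2)*p^2 + 1065*p^2 - 3216*sqrt(2)*p + 504*p - 3120 + 4536*sqrt(2))/(2*p^8 + 2*sqrt(2)*p^7 - 147*p^6 - 148*sqrt(2)*p^5 + 336*p^5 + 336*sqrt(2)*p^4 + 2664*p^4 - 12264*p^3 + 2738*sqrt(2)*p^3 - 12432*sqrt(2)*p^2 + 15481*p^2 - 6216*p + 14112*sqrt(2)*p + 7056)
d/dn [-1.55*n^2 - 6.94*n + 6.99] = -3.1*n - 6.94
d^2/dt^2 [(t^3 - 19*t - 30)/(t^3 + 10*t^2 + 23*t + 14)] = 4*(-5*t^3 - 33*t^2 - 159*t - 347)/(t^6 + 24*t^5 + 213*t^4 + 848*t^3 + 1491*t^2 + 1176*t + 343)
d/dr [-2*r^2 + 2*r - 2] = 2 - 4*r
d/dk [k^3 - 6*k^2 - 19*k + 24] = 3*k^2 - 12*k - 19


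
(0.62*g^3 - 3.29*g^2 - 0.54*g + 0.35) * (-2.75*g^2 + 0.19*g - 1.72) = -1.705*g^5 + 9.1653*g^4 - 0.2065*g^3 + 4.5937*g^2 + 0.9953*g - 0.602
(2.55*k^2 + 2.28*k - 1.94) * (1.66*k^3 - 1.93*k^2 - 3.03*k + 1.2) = 4.233*k^5 - 1.1367*k^4 - 15.3473*k^3 - 0.104199999999999*k^2 + 8.6142*k - 2.328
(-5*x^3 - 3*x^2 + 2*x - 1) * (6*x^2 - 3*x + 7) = -30*x^5 - 3*x^4 - 14*x^3 - 33*x^2 + 17*x - 7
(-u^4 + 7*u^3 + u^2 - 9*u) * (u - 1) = -u^5 + 8*u^4 - 6*u^3 - 10*u^2 + 9*u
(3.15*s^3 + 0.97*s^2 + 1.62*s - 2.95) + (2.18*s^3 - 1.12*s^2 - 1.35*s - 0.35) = 5.33*s^3 - 0.15*s^2 + 0.27*s - 3.3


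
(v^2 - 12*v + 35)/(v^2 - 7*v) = (v - 5)/v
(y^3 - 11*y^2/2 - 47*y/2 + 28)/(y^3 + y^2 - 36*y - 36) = (y^3 - 11*y^2/2 - 47*y/2 + 28)/(y^3 + y^2 - 36*y - 36)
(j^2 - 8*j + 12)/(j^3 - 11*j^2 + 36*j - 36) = 1/(j - 3)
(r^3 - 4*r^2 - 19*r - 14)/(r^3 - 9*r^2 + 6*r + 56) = (r + 1)/(r - 4)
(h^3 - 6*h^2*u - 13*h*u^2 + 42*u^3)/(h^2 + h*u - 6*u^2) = h - 7*u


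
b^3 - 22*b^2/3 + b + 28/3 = (b - 7)*(b - 4/3)*(b + 1)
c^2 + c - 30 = (c - 5)*(c + 6)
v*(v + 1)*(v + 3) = v^3 + 4*v^2 + 3*v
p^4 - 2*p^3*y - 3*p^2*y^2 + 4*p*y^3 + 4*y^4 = (p - 2*y)^2*(p + y)^2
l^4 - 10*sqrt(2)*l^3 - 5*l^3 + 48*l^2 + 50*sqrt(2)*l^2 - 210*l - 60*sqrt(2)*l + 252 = (l - 3)*(l - 2)*(l - 7*sqrt(2))*(l - 3*sqrt(2))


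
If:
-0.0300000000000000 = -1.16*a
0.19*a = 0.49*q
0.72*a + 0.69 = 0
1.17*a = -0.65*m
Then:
No Solution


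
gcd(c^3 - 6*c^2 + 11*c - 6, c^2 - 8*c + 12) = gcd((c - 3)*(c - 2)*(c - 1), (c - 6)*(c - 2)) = c - 2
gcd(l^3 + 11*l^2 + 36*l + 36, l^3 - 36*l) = l + 6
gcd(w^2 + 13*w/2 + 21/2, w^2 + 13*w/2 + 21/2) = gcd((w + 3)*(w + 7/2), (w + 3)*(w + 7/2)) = w^2 + 13*w/2 + 21/2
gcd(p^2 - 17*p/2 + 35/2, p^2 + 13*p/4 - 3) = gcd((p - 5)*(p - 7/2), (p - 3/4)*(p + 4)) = 1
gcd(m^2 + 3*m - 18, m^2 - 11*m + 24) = m - 3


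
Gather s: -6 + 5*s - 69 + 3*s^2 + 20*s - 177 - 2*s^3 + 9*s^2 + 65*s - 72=-2*s^3 + 12*s^2 + 90*s - 324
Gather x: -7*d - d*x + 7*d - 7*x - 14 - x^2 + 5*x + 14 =-x^2 + x*(-d - 2)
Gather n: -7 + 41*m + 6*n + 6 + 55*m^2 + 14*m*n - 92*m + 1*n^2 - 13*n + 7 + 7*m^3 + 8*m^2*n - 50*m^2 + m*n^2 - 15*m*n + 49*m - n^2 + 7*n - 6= 7*m^3 + 5*m^2 + m*n^2 - 2*m + n*(8*m^2 - m)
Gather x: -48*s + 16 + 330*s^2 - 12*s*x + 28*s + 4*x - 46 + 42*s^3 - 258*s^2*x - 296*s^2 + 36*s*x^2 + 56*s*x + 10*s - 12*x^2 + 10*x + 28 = 42*s^3 + 34*s^2 - 10*s + x^2*(36*s - 12) + x*(-258*s^2 + 44*s + 14) - 2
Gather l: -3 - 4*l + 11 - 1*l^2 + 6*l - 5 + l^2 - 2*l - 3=0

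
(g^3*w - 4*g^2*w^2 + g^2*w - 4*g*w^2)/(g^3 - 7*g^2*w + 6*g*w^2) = w*(g^2 - 4*g*w + g - 4*w)/(g^2 - 7*g*w + 6*w^2)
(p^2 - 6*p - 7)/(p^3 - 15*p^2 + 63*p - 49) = (p + 1)/(p^2 - 8*p + 7)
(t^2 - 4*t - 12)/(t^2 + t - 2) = (t - 6)/(t - 1)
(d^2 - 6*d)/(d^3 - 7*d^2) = (d - 6)/(d*(d - 7))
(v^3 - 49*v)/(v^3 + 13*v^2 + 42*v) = (v - 7)/(v + 6)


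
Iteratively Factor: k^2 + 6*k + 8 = (k + 4)*(k + 2)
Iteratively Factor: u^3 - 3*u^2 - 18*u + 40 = (u - 2)*(u^2 - u - 20) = (u - 2)*(u + 4)*(u - 5)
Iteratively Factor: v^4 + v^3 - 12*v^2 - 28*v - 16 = (v + 2)*(v^3 - v^2 - 10*v - 8) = (v + 2)^2*(v^2 - 3*v - 4) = (v - 4)*(v + 2)^2*(v + 1)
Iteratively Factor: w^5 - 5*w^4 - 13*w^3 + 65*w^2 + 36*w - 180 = (w - 2)*(w^4 - 3*w^3 - 19*w^2 + 27*w + 90) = (w - 3)*(w - 2)*(w^3 - 19*w - 30) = (w - 5)*(w - 3)*(w - 2)*(w^2 + 5*w + 6) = (w - 5)*(w - 3)*(w - 2)*(w + 3)*(w + 2)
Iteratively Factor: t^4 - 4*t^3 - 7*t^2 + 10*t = (t - 1)*(t^3 - 3*t^2 - 10*t) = (t - 5)*(t - 1)*(t^2 + 2*t) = (t - 5)*(t - 1)*(t + 2)*(t)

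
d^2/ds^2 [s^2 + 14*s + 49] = 2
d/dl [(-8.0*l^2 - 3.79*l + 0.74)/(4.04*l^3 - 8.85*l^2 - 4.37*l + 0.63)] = (32.32*l^4 + 30.6232*l^3 - 7.55030000000001*l^2 + 3.018*l + 0.8461)/(16.3216*l^6 - 71.508*l^5 + 43.0129*l^4 + 82.4394*l^3 + 7.9459*l^2 - 5.5062*l + 0.3969)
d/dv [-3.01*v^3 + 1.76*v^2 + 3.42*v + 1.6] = -9.03*v^2 + 3.52*v + 3.42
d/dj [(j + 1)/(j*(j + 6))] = (-j^2 - 2*j - 6)/(j^2*(j^2 + 12*j + 36))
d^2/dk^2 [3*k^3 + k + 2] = 18*k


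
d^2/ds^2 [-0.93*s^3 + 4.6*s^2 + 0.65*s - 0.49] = 9.2 - 5.58*s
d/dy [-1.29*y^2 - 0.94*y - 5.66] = -2.58*y - 0.94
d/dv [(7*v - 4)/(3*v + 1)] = 19/(3*v + 1)^2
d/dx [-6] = 0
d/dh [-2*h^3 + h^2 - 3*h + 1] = -6*h^2 + 2*h - 3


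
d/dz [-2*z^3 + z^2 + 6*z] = -6*z^2 + 2*z + 6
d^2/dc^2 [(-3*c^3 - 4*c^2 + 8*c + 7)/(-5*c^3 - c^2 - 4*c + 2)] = 2*(85*c^6 - 780*c^5 - 1230*c^4 + 190*c^3 - 969*c^2 - 306*c - 174)/(125*c^9 + 75*c^8 + 315*c^7 - 29*c^6 + 192*c^5 - 198*c^4 + 76*c^3 - 84*c^2 + 48*c - 8)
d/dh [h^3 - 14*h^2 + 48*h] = 3*h^2 - 28*h + 48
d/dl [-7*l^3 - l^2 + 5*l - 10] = -21*l^2 - 2*l + 5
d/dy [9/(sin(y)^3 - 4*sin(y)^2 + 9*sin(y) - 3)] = 9*(-3*sin(y)^2 + 8*sin(y) - 9)*cos(y)/(sin(y)^3 - 4*sin(y)^2 + 9*sin(y) - 3)^2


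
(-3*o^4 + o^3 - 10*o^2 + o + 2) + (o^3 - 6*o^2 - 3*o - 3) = -3*o^4 + 2*o^3 - 16*o^2 - 2*o - 1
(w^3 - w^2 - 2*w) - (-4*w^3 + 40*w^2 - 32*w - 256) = 5*w^3 - 41*w^2 + 30*w + 256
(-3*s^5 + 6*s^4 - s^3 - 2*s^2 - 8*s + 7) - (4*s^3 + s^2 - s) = -3*s^5 + 6*s^4 - 5*s^3 - 3*s^2 - 7*s + 7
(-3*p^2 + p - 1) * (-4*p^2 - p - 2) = 12*p^4 - p^3 + 9*p^2 - p + 2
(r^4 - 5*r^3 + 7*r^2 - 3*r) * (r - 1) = r^5 - 6*r^4 + 12*r^3 - 10*r^2 + 3*r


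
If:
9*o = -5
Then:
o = -5/9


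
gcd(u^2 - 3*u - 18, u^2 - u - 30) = u - 6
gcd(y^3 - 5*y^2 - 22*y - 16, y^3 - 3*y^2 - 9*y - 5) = y + 1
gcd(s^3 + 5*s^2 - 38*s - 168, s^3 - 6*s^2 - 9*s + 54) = s - 6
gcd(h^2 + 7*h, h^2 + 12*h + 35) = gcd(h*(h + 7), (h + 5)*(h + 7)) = h + 7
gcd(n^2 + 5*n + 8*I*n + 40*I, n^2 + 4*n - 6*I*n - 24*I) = 1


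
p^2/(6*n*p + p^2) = p/(6*n + p)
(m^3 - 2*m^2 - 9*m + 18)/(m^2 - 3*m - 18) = (m^2 - 5*m + 6)/(m - 6)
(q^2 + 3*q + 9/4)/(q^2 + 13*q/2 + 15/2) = (q + 3/2)/(q + 5)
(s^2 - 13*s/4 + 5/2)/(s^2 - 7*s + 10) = (s - 5/4)/(s - 5)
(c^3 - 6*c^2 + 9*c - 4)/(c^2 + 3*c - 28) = (c^2 - 2*c + 1)/(c + 7)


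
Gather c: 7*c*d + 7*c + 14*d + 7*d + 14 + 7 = c*(7*d + 7) + 21*d + 21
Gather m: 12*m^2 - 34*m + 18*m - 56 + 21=12*m^2 - 16*m - 35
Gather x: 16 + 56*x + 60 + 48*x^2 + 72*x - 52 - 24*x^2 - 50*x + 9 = 24*x^2 + 78*x + 33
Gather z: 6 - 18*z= 6 - 18*z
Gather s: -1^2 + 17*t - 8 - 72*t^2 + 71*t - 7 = -72*t^2 + 88*t - 16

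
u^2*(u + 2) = u^3 + 2*u^2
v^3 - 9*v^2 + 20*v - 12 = (v - 6)*(v - 2)*(v - 1)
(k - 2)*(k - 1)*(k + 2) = k^3 - k^2 - 4*k + 4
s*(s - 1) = s^2 - s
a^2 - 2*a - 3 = (a - 3)*(a + 1)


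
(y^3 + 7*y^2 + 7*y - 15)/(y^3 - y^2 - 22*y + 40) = (y^2 + 2*y - 3)/(y^2 - 6*y + 8)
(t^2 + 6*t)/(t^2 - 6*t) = (t + 6)/(t - 6)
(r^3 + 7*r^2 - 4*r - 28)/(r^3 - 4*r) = (r + 7)/r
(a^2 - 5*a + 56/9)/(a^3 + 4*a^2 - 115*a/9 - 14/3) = (3*a - 8)/(3*a^2 + 19*a + 6)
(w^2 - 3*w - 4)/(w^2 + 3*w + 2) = (w - 4)/(w + 2)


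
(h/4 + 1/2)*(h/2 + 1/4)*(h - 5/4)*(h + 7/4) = h^4/8 + 3*h^3/8 + h^2/128 - 159*h/256 - 35/128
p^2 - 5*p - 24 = (p - 8)*(p + 3)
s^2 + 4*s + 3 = (s + 1)*(s + 3)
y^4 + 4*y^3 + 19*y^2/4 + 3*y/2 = y*(y + 1/2)*(y + 3/2)*(y + 2)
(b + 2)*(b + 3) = b^2 + 5*b + 6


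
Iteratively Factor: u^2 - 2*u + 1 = (u - 1)*(u - 1)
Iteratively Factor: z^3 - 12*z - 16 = (z + 2)*(z^2 - 2*z - 8) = (z - 4)*(z + 2)*(z + 2)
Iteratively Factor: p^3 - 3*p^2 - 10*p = (p - 5)*(p^2 + 2*p) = p*(p - 5)*(p + 2)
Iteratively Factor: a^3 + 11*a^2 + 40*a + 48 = (a + 4)*(a^2 + 7*a + 12) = (a + 4)^2*(a + 3)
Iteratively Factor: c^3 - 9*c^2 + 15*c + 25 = (c - 5)*(c^2 - 4*c - 5) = (c - 5)*(c + 1)*(c - 5)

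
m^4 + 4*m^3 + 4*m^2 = m^2*(m + 2)^2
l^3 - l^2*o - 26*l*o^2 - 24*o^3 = (l - 6*o)*(l + o)*(l + 4*o)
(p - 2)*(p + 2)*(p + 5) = p^3 + 5*p^2 - 4*p - 20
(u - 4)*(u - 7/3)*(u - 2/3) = u^3 - 7*u^2 + 122*u/9 - 56/9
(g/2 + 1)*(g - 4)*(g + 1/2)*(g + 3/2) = g^4/2 - 45*g^2/8 - 35*g/4 - 3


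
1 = 1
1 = 1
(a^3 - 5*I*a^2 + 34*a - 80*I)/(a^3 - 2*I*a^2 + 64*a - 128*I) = (a + 5*I)/(a + 8*I)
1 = 1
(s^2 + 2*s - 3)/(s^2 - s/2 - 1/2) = 2*(s + 3)/(2*s + 1)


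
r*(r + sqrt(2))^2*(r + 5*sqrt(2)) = r^4 + 7*sqrt(2)*r^3 + 22*r^2 + 10*sqrt(2)*r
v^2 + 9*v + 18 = (v + 3)*(v + 6)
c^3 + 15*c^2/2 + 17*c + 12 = (c + 3/2)*(c + 2)*(c + 4)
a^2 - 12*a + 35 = (a - 7)*(a - 5)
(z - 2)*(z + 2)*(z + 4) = z^3 + 4*z^2 - 4*z - 16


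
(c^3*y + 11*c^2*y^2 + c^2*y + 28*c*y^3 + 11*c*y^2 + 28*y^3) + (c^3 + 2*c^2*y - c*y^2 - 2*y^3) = c^3*y + c^3 + 11*c^2*y^2 + 3*c^2*y + 28*c*y^3 + 10*c*y^2 + 26*y^3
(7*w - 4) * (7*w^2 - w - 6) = 49*w^3 - 35*w^2 - 38*w + 24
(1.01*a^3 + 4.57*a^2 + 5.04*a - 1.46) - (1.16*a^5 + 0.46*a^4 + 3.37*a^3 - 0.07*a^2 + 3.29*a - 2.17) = -1.16*a^5 - 0.46*a^4 - 2.36*a^3 + 4.64*a^2 + 1.75*a + 0.71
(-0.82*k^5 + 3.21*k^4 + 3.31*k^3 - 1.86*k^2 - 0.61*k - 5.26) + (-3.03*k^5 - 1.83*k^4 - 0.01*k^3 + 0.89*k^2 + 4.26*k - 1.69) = -3.85*k^5 + 1.38*k^4 + 3.3*k^3 - 0.97*k^2 + 3.65*k - 6.95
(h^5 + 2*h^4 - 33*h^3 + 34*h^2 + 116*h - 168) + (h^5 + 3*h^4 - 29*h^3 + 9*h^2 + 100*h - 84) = 2*h^5 + 5*h^4 - 62*h^3 + 43*h^2 + 216*h - 252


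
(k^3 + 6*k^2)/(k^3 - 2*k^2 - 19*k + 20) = k^2*(k + 6)/(k^3 - 2*k^2 - 19*k + 20)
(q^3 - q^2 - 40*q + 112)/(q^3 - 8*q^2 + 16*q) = (q + 7)/q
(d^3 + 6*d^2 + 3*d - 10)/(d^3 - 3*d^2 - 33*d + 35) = (d + 2)/(d - 7)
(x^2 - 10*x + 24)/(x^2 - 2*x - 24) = (x - 4)/(x + 4)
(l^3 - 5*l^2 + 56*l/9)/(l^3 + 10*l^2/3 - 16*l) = (l - 7/3)/(l + 6)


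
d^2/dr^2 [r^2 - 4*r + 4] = 2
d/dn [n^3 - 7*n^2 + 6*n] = 3*n^2 - 14*n + 6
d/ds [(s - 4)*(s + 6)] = 2*s + 2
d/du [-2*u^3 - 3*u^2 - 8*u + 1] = -6*u^2 - 6*u - 8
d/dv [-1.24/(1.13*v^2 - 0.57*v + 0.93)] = (2.8024*v - 0.7068)/(1.13*v^2 - 0.57*v + 0.93)^2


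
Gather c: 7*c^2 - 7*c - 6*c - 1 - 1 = 7*c^2 - 13*c - 2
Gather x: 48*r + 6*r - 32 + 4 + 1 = 54*r - 27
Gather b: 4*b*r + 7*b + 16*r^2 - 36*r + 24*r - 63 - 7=b*(4*r + 7) + 16*r^2 - 12*r - 70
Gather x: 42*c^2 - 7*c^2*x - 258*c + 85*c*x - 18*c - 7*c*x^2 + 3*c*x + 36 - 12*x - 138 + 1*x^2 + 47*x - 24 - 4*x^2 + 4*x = 42*c^2 - 276*c + x^2*(-7*c - 3) + x*(-7*c^2 + 88*c + 39) - 126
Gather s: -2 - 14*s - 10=-14*s - 12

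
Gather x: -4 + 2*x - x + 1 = x - 3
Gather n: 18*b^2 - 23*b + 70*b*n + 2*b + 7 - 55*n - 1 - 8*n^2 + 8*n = 18*b^2 - 21*b - 8*n^2 + n*(70*b - 47) + 6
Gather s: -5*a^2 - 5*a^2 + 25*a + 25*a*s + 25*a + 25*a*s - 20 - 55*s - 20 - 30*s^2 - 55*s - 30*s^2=-10*a^2 + 50*a - 60*s^2 + s*(50*a - 110) - 40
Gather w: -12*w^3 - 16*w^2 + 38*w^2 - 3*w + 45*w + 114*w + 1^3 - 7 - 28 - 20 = -12*w^3 + 22*w^2 + 156*w - 54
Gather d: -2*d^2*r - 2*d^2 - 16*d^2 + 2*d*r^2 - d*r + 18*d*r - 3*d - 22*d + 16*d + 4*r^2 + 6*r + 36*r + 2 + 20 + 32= d^2*(-2*r - 18) + d*(2*r^2 + 17*r - 9) + 4*r^2 + 42*r + 54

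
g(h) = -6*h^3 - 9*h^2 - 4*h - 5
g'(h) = -18*h^2 - 18*h - 4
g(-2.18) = 23.11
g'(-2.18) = -50.30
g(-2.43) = 37.67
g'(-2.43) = -66.55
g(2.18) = -118.65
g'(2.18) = -128.78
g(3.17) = -299.25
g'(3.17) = -241.94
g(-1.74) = 6.32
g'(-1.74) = -27.18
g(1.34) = -40.96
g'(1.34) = -60.44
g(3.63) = -425.10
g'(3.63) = -306.52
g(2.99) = -257.81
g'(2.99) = -218.74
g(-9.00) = 3676.00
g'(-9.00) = -1300.00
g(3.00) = -260.00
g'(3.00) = -220.00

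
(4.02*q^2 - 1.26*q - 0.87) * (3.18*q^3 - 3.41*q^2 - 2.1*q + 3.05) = 12.7836*q^5 - 17.715*q^4 - 6.912*q^3 + 17.8737*q^2 - 2.016*q - 2.6535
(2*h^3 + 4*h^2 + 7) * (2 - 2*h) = -4*h^4 - 4*h^3 + 8*h^2 - 14*h + 14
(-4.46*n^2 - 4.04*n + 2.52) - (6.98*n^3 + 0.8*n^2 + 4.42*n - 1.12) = -6.98*n^3 - 5.26*n^2 - 8.46*n + 3.64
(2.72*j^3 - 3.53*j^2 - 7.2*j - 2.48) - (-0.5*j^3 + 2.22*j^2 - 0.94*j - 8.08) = 3.22*j^3 - 5.75*j^2 - 6.26*j + 5.6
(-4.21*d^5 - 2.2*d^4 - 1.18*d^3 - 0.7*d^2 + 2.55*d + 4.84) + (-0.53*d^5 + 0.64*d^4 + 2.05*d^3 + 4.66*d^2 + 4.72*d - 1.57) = -4.74*d^5 - 1.56*d^4 + 0.87*d^3 + 3.96*d^2 + 7.27*d + 3.27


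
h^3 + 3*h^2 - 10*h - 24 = (h - 3)*(h + 2)*(h + 4)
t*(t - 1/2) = t^2 - t/2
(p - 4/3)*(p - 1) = p^2 - 7*p/3 + 4/3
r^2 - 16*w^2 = (r - 4*w)*(r + 4*w)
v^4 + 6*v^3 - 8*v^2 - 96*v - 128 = (v - 4)*(v + 2)*(v + 4)^2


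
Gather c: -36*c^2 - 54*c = -36*c^2 - 54*c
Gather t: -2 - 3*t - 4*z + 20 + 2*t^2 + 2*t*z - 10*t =2*t^2 + t*(2*z - 13) - 4*z + 18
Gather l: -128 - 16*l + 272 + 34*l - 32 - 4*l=14*l + 112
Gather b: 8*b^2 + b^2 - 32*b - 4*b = 9*b^2 - 36*b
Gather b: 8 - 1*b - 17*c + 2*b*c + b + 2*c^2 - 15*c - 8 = 2*b*c + 2*c^2 - 32*c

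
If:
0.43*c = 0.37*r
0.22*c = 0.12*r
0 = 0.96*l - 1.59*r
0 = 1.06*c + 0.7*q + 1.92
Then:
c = 0.00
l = 0.00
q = -2.74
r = 0.00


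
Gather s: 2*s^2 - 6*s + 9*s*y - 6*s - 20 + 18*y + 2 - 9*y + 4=2*s^2 + s*(9*y - 12) + 9*y - 14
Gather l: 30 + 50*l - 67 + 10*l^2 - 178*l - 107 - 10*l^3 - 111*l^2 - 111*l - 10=-10*l^3 - 101*l^2 - 239*l - 154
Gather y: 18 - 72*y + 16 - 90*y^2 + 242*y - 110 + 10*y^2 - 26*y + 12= -80*y^2 + 144*y - 64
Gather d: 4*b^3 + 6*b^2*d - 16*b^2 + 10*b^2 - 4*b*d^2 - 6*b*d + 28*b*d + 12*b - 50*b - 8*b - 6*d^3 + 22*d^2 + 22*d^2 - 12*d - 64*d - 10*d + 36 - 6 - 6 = 4*b^3 - 6*b^2 - 46*b - 6*d^3 + d^2*(44 - 4*b) + d*(6*b^2 + 22*b - 86) + 24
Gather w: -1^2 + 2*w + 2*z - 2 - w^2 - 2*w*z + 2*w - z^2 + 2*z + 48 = -w^2 + w*(4 - 2*z) - z^2 + 4*z + 45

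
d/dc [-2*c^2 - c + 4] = -4*c - 1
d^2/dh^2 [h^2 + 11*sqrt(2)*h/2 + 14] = 2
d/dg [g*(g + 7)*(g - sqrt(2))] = g*(g + 7) + g*(g - sqrt(2)) + (g + 7)*(g - sqrt(2))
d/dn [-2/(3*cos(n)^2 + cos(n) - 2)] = -2*(6*cos(n) + 1)*sin(n)/(3*cos(n)^2 + cos(n) - 2)^2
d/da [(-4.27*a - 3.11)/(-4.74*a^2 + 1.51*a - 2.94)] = (-20.2398*a^2 - 29.4828*a + 17.2499)/(22.4676*a^4 - 14.3148*a^3 + 30.1513*a^2 - 8.8788*a + 8.6436)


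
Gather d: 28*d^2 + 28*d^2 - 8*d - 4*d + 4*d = 56*d^2 - 8*d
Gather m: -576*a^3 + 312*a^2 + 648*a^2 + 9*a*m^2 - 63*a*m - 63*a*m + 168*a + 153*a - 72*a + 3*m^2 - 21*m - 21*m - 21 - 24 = -576*a^3 + 960*a^2 + 249*a + m^2*(9*a + 3) + m*(-126*a - 42) - 45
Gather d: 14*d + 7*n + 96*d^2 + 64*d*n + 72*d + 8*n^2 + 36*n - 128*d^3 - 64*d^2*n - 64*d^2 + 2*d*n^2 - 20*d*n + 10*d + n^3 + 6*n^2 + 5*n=-128*d^3 + d^2*(32 - 64*n) + d*(2*n^2 + 44*n + 96) + n^3 + 14*n^2 + 48*n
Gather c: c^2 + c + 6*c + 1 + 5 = c^2 + 7*c + 6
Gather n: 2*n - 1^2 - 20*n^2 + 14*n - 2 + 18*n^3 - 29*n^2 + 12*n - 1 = 18*n^3 - 49*n^2 + 28*n - 4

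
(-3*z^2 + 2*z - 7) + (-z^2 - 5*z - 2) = -4*z^2 - 3*z - 9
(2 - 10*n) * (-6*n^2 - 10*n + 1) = 60*n^3 + 88*n^2 - 30*n + 2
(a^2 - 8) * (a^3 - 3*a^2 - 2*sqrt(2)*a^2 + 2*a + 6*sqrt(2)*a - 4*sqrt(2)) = a^5 - 3*a^4 - 2*sqrt(2)*a^4 - 6*a^3 + 6*sqrt(2)*a^3 + 12*sqrt(2)*a^2 + 24*a^2 - 48*sqrt(2)*a - 16*a + 32*sqrt(2)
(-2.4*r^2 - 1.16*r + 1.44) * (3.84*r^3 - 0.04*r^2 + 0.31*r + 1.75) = -9.216*r^5 - 4.3584*r^4 + 4.832*r^3 - 4.6172*r^2 - 1.5836*r + 2.52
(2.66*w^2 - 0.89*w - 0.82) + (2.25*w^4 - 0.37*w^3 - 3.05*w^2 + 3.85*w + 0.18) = 2.25*w^4 - 0.37*w^3 - 0.39*w^2 + 2.96*w - 0.64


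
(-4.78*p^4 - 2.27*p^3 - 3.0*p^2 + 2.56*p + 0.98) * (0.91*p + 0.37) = -4.3498*p^5 - 3.8343*p^4 - 3.5699*p^3 + 1.2196*p^2 + 1.839*p + 0.3626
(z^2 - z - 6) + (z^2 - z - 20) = 2*z^2 - 2*z - 26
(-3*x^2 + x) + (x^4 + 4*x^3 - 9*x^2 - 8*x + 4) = x^4 + 4*x^3 - 12*x^2 - 7*x + 4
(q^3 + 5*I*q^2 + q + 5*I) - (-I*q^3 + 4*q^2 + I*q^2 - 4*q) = q^3 + I*q^3 - 4*q^2 + 4*I*q^2 + 5*q + 5*I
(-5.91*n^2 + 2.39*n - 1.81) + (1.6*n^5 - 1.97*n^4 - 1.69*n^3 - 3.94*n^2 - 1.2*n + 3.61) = 1.6*n^5 - 1.97*n^4 - 1.69*n^3 - 9.85*n^2 + 1.19*n + 1.8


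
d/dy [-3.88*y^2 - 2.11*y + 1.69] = -7.76*y - 2.11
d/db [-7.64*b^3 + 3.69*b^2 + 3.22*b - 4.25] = -22.92*b^2 + 7.38*b + 3.22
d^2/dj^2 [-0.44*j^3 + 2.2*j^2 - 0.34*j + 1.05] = 4.4 - 2.64*j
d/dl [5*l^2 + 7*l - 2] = 10*l + 7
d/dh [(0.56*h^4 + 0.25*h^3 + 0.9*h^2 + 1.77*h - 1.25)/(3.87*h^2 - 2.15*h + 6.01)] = (4.3344*h^5 - 2.6445*h^4 + 12.3874*h^3 - 4.2774*h^2 + 20.493*h + 7.9502)/(14.9769*h^4 - 16.641*h^3 + 51.1399*h^2 - 25.843*h + 36.1201)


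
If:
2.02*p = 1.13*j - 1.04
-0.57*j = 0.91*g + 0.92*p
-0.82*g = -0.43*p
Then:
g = -0.11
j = 0.53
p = -0.22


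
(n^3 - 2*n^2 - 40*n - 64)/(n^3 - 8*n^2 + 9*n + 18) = (n^3 - 2*n^2 - 40*n - 64)/(n^3 - 8*n^2 + 9*n + 18)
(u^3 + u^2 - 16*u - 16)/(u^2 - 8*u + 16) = (u^2 + 5*u + 4)/(u - 4)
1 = 1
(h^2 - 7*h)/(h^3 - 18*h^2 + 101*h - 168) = h/(h^2 - 11*h + 24)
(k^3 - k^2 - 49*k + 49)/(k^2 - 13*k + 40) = (k^3 - k^2 - 49*k + 49)/(k^2 - 13*k + 40)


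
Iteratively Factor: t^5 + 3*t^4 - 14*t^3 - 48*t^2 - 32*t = (t)*(t^4 + 3*t^3 - 14*t^2 - 48*t - 32) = t*(t + 1)*(t^3 + 2*t^2 - 16*t - 32) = t*(t + 1)*(t + 2)*(t^2 - 16) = t*(t + 1)*(t + 2)*(t + 4)*(t - 4)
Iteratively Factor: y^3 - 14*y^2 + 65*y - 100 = (y - 4)*(y^2 - 10*y + 25) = (y - 5)*(y - 4)*(y - 5)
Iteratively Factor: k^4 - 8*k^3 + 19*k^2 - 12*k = (k)*(k^3 - 8*k^2 + 19*k - 12) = k*(k - 3)*(k^2 - 5*k + 4) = k*(k - 3)*(k - 1)*(k - 4)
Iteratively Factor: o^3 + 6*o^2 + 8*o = (o)*(o^2 + 6*o + 8) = o*(o + 4)*(o + 2)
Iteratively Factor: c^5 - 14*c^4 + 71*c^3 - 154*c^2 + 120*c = (c - 4)*(c^4 - 10*c^3 + 31*c^2 - 30*c) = (c - 4)*(c - 3)*(c^3 - 7*c^2 + 10*c) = (c - 5)*(c - 4)*(c - 3)*(c^2 - 2*c) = c*(c - 5)*(c - 4)*(c - 3)*(c - 2)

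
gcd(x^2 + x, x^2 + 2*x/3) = x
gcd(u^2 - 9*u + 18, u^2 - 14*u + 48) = u - 6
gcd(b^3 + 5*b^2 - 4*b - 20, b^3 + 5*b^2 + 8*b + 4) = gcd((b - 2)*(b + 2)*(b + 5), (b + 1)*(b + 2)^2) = b + 2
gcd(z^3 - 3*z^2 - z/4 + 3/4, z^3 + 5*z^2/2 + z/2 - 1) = z - 1/2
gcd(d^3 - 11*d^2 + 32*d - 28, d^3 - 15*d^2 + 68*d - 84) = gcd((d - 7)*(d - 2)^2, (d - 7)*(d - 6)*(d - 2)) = d^2 - 9*d + 14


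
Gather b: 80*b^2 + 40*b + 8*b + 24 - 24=80*b^2 + 48*b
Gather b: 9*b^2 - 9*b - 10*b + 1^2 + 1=9*b^2 - 19*b + 2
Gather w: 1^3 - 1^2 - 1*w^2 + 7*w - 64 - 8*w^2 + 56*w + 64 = -9*w^2 + 63*w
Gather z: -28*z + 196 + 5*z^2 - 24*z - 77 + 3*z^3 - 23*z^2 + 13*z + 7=3*z^3 - 18*z^2 - 39*z + 126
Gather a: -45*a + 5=5 - 45*a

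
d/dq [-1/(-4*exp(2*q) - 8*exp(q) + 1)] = -8*(exp(q) + 1)*exp(q)/(4*exp(2*q) + 8*exp(q) - 1)^2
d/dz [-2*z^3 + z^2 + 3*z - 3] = -6*z^2 + 2*z + 3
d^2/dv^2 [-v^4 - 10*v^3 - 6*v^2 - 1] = -12*v^2 - 60*v - 12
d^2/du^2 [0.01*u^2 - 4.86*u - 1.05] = 0.0200000000000000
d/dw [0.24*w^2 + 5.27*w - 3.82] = 0.48*w + 5.27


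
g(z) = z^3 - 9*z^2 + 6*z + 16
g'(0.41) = -0.88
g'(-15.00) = 951.00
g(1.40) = 9.50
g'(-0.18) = 9.34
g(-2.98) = -108.27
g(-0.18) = 14.62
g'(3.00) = -21.00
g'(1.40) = -13.32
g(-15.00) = -5474.00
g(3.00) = -20.00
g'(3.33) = -20.67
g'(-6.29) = 237.91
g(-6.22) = -610.16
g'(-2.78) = 79.23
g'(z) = 3*z^2 - 18*z + 6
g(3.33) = -26.89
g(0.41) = 17.02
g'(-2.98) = 86.28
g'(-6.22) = 234.03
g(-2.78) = -91.72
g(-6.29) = -626.68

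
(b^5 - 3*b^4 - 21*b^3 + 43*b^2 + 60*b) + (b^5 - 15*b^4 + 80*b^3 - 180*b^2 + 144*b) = 2*b^5 - 18*b^4 + 59*b^3 - 137*b^2 + 204*b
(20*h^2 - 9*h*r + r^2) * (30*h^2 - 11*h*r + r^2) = 600*h^4 - 490*h^3*r + 149*h^2*r^2 - 20*h*r^3 + r^4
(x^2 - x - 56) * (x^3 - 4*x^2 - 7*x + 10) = x^5 - 5*x^4 - 59*x^3 + 241*x^2 + 382*x - 560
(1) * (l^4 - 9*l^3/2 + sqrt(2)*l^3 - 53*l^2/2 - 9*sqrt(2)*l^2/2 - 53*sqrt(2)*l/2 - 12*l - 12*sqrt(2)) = l^4 - 9*l^3/2 + sqrt(2)*l^3 - 53*l^2/2 - 9*sqrt(2)*l^2/2 - 53*sqrt(2)*l/2 - 12*l - 12*sqrt(2)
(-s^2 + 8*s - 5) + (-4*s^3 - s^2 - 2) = -4*s^3 - 2*s^2 + 8*s - 7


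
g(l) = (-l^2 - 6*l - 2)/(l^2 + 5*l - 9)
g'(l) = (-2*l - 6)/(l^2 + 5*l - 9) + (-2*l - 5)*(-l^2 - 6*l - 2)/(l^2 + 5*l - 9)^2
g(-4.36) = -0.44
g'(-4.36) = -0.09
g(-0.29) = 0.03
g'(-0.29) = 0.54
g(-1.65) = -0.36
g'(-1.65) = 0.14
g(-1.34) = -0.31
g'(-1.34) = 0.19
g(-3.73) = -0.47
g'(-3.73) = -0.02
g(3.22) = -1.81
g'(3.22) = 0.48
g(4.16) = -1.52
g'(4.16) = 0.20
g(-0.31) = 0.02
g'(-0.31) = 0.52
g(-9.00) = -1.07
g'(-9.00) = -0.07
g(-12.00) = -0.99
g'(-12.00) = -0.00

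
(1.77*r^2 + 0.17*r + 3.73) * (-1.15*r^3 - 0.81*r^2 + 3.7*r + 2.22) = -2.0355*r^5 - 1.6292*r^4 + 2.1218*r^3 + 1.5371*r^2 + 14.1784*r + 8.2806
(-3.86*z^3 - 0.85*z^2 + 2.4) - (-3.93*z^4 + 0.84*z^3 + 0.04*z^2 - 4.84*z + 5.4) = 3.93*z^4 - 4.7*z^3 - 0.89*z^2 + 4.84*z - 3.0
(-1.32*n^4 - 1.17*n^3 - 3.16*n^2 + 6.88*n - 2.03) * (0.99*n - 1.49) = -1.3068*n^5 + 0.8085*n^4 - 1.3851*n^3 + 11.5196*n^2 - 12.2609*n + 3.0247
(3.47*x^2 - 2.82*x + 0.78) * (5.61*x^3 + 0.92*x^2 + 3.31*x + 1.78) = 19.4667*x^5 - 12.6278*x^4 + 13.2671*x^3 - 2.44*x^2 - 2.4378*x + 1.3884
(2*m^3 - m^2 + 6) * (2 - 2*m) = -4*m^4 + 6*m^3 - 2*m^2 - 12*m + 12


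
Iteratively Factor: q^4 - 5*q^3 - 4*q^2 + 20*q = (q + 2)*(q^3 - 7*q^2 + 10*q) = (q - 5)*(q + 2)*(q^2 - 2*q) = (q - 5)*(q - 2)*(q + 2)*(q)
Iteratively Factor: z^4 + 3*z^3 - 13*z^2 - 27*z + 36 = (z - 1)*(z^3 + 4*z^2 - 9*z - 36) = (z - 1)*(z + 4)*(z^2 - 9) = (z - 3)*(z - 1)*(z + 4)*(z + 3)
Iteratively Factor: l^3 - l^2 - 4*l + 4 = (l + 2)*(l^2 - 3*l + 2) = (l - 1)*(l + 2)*(l - 2)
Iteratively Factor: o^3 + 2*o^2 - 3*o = (o)*(o^2 + 2*o - 3) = o*(o - 1)*(o + 3)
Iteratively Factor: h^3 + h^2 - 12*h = (h - 3)*(h^2 + 4*h) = h*(h - 3)*(h + 4)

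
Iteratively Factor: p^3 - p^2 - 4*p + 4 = (p + 2)*(p^2 - 3*p + 2) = (p - 2)*(p + 2)*(p - 1)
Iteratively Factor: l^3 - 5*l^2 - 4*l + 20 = (l + 2)*(l^2 - 7*l + 10) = (l - 5)*(l + 2)*(l - 2)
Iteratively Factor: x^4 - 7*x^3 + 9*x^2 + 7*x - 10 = (x - 2)*(x^3 - 5*x^2 - x + 5) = (x - 2)*(x - 1)*(x^2 - 4*x - 5) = (x - 2)*(x - 1)*(x + 1)*(x - 5)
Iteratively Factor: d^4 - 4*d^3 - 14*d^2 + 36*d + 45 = (d - 5)*(d^3 + d^2 - 9*d - 9) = (d - 5)*(d + 3)*(d^2 - 2*d - 3) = (d - 5)*(d - 3)*(d + 3)*(d + 1)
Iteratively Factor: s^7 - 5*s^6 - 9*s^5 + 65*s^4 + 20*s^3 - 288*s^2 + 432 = (s - 2)*(s^6 - 3*s^5 - 15*s^4 + 35*s^3 + 90*s^2 - 108*s - 216) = (s - 3)*(s - 2)*(s^5 - 15*s^3 - 10*s^2 + 60*s + 72) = (s - 3)*(s - 2)*(s + 2)*(s^4 - 2*s^3 - 11*s^2 + 12*s + 36) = (s - 3)*(s - 2)*(s + 2)^2*(s^3 - 4*s^2 - 3*s + 18) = (s - 3)^2*(s - 2)*(s + 2)^2*(s^2 - s - 6) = (s - 3)^3*(s - 2)*(s + 2)^2*(s + 2)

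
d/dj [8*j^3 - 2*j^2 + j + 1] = 24*j^2 - 4*j + 1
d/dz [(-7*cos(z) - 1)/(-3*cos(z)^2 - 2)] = (21*cos(z)^2 + 6*cos(z) - 14)*sin(z)/(3*sin(z)^2 - 5)^2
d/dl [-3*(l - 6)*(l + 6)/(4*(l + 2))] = 3*(-2*l*(l + 2) + (l - 6)*(l + 6))/(4*(l + 2)^2)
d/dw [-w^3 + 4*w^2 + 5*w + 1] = -3*w^2 + 8*w + 5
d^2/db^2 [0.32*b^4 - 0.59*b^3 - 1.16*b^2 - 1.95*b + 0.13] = 3.84*b^2 - 3.54*b - 2.32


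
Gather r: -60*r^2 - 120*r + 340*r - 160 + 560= -60*r^2 + 220*r + 400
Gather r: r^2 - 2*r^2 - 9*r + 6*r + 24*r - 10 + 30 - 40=-r^2 + 21*r - 20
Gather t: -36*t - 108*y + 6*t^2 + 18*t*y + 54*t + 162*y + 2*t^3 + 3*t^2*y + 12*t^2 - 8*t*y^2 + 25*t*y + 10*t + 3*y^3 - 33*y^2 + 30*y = 2*t^3 + t^2*(3*y + 18) + t*(-8*y^2 + 43*y + 28) + 3*y^3 - 33*y^2 + 84*y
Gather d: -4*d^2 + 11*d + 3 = -4*d^2 + 11*d + 3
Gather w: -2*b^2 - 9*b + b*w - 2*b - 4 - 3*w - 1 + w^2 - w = -2*b^2 - 11*b + w^2 + w*(b - 4) - 5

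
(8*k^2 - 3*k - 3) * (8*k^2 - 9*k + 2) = 64*k^4 - 96*k^3 + 19*k^2 + 21*k - 6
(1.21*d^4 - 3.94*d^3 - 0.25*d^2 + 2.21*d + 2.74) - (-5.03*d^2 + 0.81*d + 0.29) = 1.21*d^4 - 3.94*d^3 + 4.78*d^2 + 1.4*d + 2.45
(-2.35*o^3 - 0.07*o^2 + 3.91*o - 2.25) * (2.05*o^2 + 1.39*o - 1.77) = -4.8175*o^5 - 3.41*o^4 + 12.0777*o^3 + 0.9463*o^2 - 10.0482*o + 3.9825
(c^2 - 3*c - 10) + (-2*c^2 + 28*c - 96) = -c^2 + 25*c - 106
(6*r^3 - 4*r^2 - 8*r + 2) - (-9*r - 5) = 6*r^3 - 4*r^2 + r + 7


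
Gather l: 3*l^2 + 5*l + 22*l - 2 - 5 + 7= 3*l^2 + 27*l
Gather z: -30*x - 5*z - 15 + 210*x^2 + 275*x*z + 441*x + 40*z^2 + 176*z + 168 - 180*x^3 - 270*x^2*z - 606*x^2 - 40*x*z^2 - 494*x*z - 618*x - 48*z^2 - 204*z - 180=-180*x^3 - 396*x^2 - 207*x + z^2*(-40*x - 8) + z*(-270*x^2 - 219*x - 33) - 27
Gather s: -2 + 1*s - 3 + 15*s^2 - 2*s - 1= 15*s^2 - s - 6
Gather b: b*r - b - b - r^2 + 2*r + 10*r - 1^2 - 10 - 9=b*(r - 2) - r^2 + 12*r - 20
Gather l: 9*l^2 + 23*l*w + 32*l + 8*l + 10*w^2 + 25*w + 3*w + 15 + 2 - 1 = 9*l^2 + l*(23*w + 40) + 10*w^2 + 28*w + 16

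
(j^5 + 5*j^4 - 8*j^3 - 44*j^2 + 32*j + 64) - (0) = j^5 + 5*j^4 - 8*j^3 - 44*j^2 + 32*j + 64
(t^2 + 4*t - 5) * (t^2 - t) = t^4 + 3*t^3 - 9*t^2 + 5*t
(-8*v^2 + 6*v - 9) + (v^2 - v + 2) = -7*v^2 + 5*v - 7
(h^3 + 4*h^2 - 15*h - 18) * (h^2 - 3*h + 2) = h^5 + h^4 - 25*h^3 + 35*h^2 + 24*h - 36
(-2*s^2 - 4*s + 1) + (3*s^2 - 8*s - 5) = s^2 - 12*s - 4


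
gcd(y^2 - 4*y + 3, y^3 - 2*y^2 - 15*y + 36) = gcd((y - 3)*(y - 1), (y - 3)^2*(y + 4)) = y - 3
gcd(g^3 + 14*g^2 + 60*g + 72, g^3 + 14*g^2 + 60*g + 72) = g^3 + 14*g^2 + 60*g + 72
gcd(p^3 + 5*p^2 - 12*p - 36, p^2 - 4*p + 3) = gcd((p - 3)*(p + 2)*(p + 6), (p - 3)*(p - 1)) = p - 3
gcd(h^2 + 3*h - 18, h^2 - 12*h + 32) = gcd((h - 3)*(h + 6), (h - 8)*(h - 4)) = 1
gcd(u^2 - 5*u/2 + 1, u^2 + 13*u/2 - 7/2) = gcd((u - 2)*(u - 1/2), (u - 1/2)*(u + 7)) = u - 1/2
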